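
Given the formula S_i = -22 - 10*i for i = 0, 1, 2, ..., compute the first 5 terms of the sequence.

This is an arithmetic sequence.
i=0: S_0 = -22 + -10*0 = -22
i=1: S_1 = -22 + -10*1 = -32
i=2: S_2 = -22 + -10*2 = -42
i=3: S_3 = -22 + -10*3 = -52
i=4: S_4 = -22 + -10*4 = -62
The first 5 terms are: [-22, -32, -42, -52, -62]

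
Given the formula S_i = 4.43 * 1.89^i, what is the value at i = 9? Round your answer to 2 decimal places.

S_9 = 4.43 * 1.89^9 ≈ 4.43 * 307.7204 ≈ 1363.2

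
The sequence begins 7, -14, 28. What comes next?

Ratios: -14 / 7 = -2.0
This is a geometric sequence with common ratio r = -2.
Next term = 28 * -2 = -56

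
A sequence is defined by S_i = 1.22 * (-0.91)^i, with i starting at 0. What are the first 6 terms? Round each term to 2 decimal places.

This is a geometric sequence.
i=0: S_0 = 1.22 * (-0.91)^0 = 1.22
i=1: S_1 = 1.22 * (-0.91)^1 ≈ -1.11
i=2: S_2 = 1.22 * (-0.91)^2 ≈ 1.01
i=3: S_3 = 1.22 * (-0.91)^3 ≈ -0.92
i=4: S_4 = 1.22 * (-0.91)^4 ≈ 0.84
i=5: S_5 = 1.22 * (-0.91)^5 ≈ -0.76
The first 6 terms are: [1.22, -1.11, 1.01, -0.92, 0.84, -0.76]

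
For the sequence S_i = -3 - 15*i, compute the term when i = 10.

S_10 = -3 + -15*10 = -3 + -150 = -153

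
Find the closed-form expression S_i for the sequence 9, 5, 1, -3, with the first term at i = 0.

Check differences: 5 - 9 = -4
1 - 5 = -4
Common difference d = -4.
First term a = 9.
Formula: S_i = 9 - 4*i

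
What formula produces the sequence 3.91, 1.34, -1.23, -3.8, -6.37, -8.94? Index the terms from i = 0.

Check differences: 1.34 - 3.91 = -2.57
-1.23 - 1.34 = -2.57
Common difference d = -2.57.
First term a = 3.91.
Formula: S_i = 3.91 - 2.57*i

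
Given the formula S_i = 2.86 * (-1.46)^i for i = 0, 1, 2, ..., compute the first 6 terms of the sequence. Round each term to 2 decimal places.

This is a geometric sequence.
i=0: S_0 = 2.86 * (-1.46)^0 = 2.86
i=1: S_1 = 2.86 * (-1.46)^1 ≈ -4.18
i=2: S_2 = 2.86 * (-1.46)^2 ≈ 6.1
i=3: S_3 = 2.86 * (-1.46)^3 ≈ -8.9
i=4: S_4 = 2.86 * (-1.46)^4 ≈ 13.0
i=5: S_5 = 2.86 * (-1.46)^5 ≈ -18.97
The first 6 terms are: [2.86, -4.18, 6.1, -8.9, 13.0, -18.97]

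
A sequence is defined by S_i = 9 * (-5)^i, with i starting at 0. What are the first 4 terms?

This is a geometric sequence.
i=0: S_0 = 9 * (-5)^0 = 9
i=1: S_1 = 9 * (-5)^1 = -45
i=2: S_2 = 9 * (-5)^2 = 225
i=3: S_3 = 9 * (-5)^3 = -1125
The first 4 terms are: [9, -45, 225, -1125]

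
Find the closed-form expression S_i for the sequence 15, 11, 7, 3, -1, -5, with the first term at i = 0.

Check differences: 11 - 15 = -4
7 - 11 = -4
Common difference d = -4.
First term a = 15.
Formula: S_i = 15 - 4*i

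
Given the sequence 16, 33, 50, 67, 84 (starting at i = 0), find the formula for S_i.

Check differences: 33 - 16 = 17
50 - 33 = 17
Common difference d = 17.
First term a = 16.
Formula: S_i = 16 + 17*i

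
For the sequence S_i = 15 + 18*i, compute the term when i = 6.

S_6 = 15 + 18*6 = 15 + 108 = 123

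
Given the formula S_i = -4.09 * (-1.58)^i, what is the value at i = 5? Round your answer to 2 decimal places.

S_5 = -4.09 * (-1.58)^5 ≈ -4.09 * -9.8466 ≈ 40.27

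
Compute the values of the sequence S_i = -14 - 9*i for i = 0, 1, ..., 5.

This is an arithmetic sequence.
i=0: S_0 = -14 + -9*0 = -14
i=1: S_1 = -14 + -9*1 = -23
i=2: S_2 = -14 + -9*2 = -32
i=3: S_3 = -14 + -9*3 = -41
i=4: S_4 = -14 + -9*4 = -50
i=5: S_5 = -14 + -9*5 = -59
The first 6 terms are: [-14, -23, -32, -41, -50, -59]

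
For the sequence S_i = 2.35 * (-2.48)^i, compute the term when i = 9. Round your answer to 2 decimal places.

S_9 = 2.35 * (-2.48)^9 ≈ 2.35 * -3548.666 ≈ -8339.37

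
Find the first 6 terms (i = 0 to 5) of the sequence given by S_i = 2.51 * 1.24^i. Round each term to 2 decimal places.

This is a geometric sequence.
i=0: S_0 = 2.51 * 1.24^0 = 2.51
i=1: S_1 = 2.51 * 1.24^1 ≈ 3.11
i=2: S_2 = 2.51 * 1.24^2 ≈ 3.86
i=3: S_3 = 2.51 * 1.24^3 ≈ 4.79
i=4: S_4 = 2.51 * 1.24^4 ≈ 5.93
i=5: S_5 = 2.51 * 1.24^5 ≈ 7.36
The first 6 terms are: [2.51, 3.11, 3.86, 4.79, 5.93, 7.36]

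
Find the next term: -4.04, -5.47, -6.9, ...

Differences: -5.47 - -4.04 = -1.43
This is an arithmetic sequence with common difference d = -1.43.
Next term = -6.9 + -1.43 = -8.33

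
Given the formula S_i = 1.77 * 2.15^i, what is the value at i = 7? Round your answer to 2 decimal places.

S_7 = 1.77 * 2.15^7 ≈ 1.77 * 212.3583 ≈ 375.87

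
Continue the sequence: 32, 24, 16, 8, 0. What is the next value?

Differences: 24 - 32 = -8
This is an arithmetic sequence with common difference d = -8.
Next term = 0 + -8 = -8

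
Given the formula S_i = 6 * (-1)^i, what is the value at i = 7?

S_7 = 6 * (-1)^7 = 6 * -1 = -6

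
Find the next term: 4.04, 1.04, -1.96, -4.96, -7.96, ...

Differences: 1.04 - 4.04 = -3.0
This is an arithmetic sequence with common difference d = -3.0.
Next term = -7.96 + -3.0 = -10.96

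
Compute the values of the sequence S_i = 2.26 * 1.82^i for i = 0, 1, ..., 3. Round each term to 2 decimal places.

This is a geometric sequence.
i=0: S_0 = 2.26 * 1.82^0 = 2.26
i=1: S_1 = 2.26 * 1.82^1 ≈ 4.11
i=2: S_2 = 2.26 * 1.82^2 ≈ 7.49
i=3: S_3 = 2.26 * 1.82^3 ≈ 13.62
The first 4 terms are: [2.26, 4.11, 7.49, 13.62]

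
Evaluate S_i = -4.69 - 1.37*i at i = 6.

S_6 = -4.69 + -1.37*6 = -4.69 + -8.22 = -12.91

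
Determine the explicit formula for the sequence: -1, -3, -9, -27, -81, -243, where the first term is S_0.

Check ratios: -3 / -1 = 3.0
Common ratio r = 3.
First term a = -1.
Formula: S_i = -1 * 3^i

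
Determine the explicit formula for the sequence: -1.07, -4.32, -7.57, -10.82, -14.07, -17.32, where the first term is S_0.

Check differences: -4.32 - -1.07 = -3.25
-7.57 - -4.32 = -3.25
Common difference d = -3.25.
First term a = -1.07.
Formula: S_i = -1.07 - 3.25*i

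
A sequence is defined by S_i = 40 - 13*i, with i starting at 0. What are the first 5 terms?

This is an arithmetic sequence.
i=0: S_0 = 40 + -13*0 = 40
i=1: S_1 = 40 + -13*1 = 27
i=2: S_2 = 40 + -13*2 = 14
i=3: S_3 = 40 + -13*3 = 1
i=4: S_4 = 40 + -13*4 = -12
The first 5 terms are: [40, 27, 14, 1, -12]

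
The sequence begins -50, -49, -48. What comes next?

Differences: -49 - -50 = 1
This is an arithmetic sequence with common difference d = 1.
Next term = -48 + 1 = -47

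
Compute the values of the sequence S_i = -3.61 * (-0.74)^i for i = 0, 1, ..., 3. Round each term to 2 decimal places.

This is a geometric sequence.
i=0: S_0 = -3.61 * (-0.74)^0 = -3.61
i=1: S_1 = -3.61 * (-0.74)^1 ≈ 2.67
i=2: S_2 = -3.61 * (-0.74)^2 ≈ -1.98
i=3: S_3 = -3.61 * (-0.74)^3 ≈ 1.46
The first 4 terms are: [-3.61, 2.67, -1.98, 1.46]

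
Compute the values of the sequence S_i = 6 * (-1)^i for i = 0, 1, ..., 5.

This is a geometric sequence.
i=0: S_0 = 6 * (-1)^0 = 6
i=1: S_1 = 6 * (-1)^1 = -6
i=2: S_2 = 6 * (-1)^2 = 6
i=3: S_3 = 6 * (-1)^3 = -6
i=4: S_4 = 6 * (-1)^4 = 6
i=5: S_5 = 6 * (-1)^5 = -6
The first 6 terms are: [6, -6, 6, -6, 6, -6]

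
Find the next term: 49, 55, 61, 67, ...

Differences: 55 - 49 = 6
This is an arithmetic sequence with common difference d = 6.
Next term = 67 + 6 = 73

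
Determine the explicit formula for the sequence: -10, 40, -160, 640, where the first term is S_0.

Check ratios: 40 / -10 = -4.0
Common ratio r = -4.
First term a = -10.
Formula: S_i = -10 * (-4)^i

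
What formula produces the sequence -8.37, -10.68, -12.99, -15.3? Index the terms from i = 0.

Check differences: -10.68 - -8.37 = -2.31
-12.99 - -10.68 = -2.31
Common difference d = -2.31.
First term a = -8.37.
Formula: S_i = -8.37 - 2.31*i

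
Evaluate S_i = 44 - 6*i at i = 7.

S_7 = 44 + -6*7 = 44 + -42 = 2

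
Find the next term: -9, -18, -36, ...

Ratios: -18 / -9 = 2.0
This is a geometric sequence with common ratio r = 2.
Next term = -36 * 2 = -72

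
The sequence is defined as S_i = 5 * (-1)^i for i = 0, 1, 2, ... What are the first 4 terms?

This is a geometric sequence.
i=0: S_0 = 5 * (-1)^0 = 5
i=1: S_1 = 5 * (-1)^1 = -5
i=2: S_2 = 5 * (-1)^2 = 5
i=3: S_3 = 5 * (-1)^3 = -5
The first 4 terms are: [5, -5, 5, -5]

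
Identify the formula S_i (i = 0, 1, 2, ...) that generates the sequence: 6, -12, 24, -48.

Check ratios: -12 / 6 = -2.0
Common ratio r = -2.
First term a = 6.
Formula: S_i = 6 * (-2)^i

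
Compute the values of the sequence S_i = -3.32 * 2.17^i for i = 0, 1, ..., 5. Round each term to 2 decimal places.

This is a geometric sequence.
i=0: S_0 = -3.32 * 2.17^0 = -3.32
i=1: S_1 = -3.32 * 2.17^1 ≈ -7.2
i=2: S_2 = -3.32 * 2.17^2 ≈ -15.63
i=3: S_3 = -3.32 * 2.17^3 ≈ -33.92
i=4: S_4 = -3.32 * 2.17^4 ≈ -73.62
i=5: S_5 = -3.32 * 2.17^5 ≈ -159.75
The first 6 terms are: [-3.32, -7.2, -15.63, -33.92, -73.62, -159.75]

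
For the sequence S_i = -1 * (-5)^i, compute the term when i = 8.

S_8 = -1 * (-5)^8 = -1 * 390625 = -390625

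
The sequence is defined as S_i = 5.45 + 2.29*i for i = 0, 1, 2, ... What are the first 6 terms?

This is an arithmetic sequence.
i=0: S_0 = 5.45 + 2.29*0 = 5.45
i=1: S_1 = 5.45 + 2.29*1 = 7.74
i=2: S_2 = 5.45 + 2.29*2 = 10.03
i=3: S_3 = 5.45 + 2.29*3 = 12.32
i=4: S_4 = 5.45 + 2.29*4 = 14.61
i=5: S_5 = 5.45 + 2.29*5 = 16.9
The first 6 terms are: [5.45, 7.74, 10.03, 12.32, 14.61, 16.9]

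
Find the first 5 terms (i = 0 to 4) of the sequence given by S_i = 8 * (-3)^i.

This is a geometric sequence.
i=0: S_0 = 8 * (-3)^0 = 8
i=1: S_1 = 8 * (-3)^1 = -24
i=2: S_2 = 8 * (-3)^2 = 72
i=3: S_3 = 8 * (-3)^3 = -216
i=4: S_4 = 8 * (-3)^4 = 648
The first 5 terms are: [8, -24, 72, -216, 648]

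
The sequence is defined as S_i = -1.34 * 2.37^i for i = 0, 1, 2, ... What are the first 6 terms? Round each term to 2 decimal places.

This is a geometric sequence.
i=0: S_0 = -1.34 * 2.37^0 = -1.34
i=1: S_1 = -1.34 * 2.37^1 ≈ -3.18
i=2: S_2 = -1.34 * 2.37^2 ≈ -7.53
i=3: S_3 = -1.34 * 2.37^3 ≈ -17.84
i=4: S_4 = -1.34 * 2.37^4 ≈ -42.28
i=5: S_5 = -1.34 * 2.37^5 ≈ -100.2
The first 6 terms are: [-1.34, -3.18, -7.53, -17.84, -42.28, -100.2]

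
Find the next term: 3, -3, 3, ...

Ratios: -3 / 3 = -1.0
This is a geometric sequence with common ratio r = -1.
Next term = 3 * -1 = -3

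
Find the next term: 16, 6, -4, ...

Differences: 6 - 16 = -10
This is an arithmetic sequence with common difference d = -10.
Next term = -4 + -10 = -14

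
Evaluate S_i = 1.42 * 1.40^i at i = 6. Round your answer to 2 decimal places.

S_6 = 1.42 * 1.4^6 ≈ 1.42 * 7.5295 ≈ 10.69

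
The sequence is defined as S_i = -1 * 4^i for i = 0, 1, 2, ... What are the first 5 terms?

This is a geometric sequence.
i=0: S_0 = -1 * 4^0 = -1
i=1: S_1 = -1 * 4^1 = -4
i=2: S_2 = -1 * 4^2 = -16
i=3: S_3 = -1 * 4^3 = -64
i=4: S_4 = -1 * 4^4 = -256
The first 5 terms are: [-1, -4, -16, -64, -256]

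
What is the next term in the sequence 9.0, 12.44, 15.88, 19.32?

Differences: 12.44 - 9.0 = 3.44
This is an arithmetic sequence with common difference d = 3.44.
Next term = 19.32 + 3.44 = 22.76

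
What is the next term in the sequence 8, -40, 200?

Ratios: -40 / 8 = -5.0
This is a geometric sequence with common ratio r = -5.
Next term = 200 * -5 = -1000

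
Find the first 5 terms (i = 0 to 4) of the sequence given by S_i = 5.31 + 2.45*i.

This is an arithmetic sequence.
i=0: S_0 = 5.31 + 2.45*0 = 5.31
i=1: S_1 = 5.31 + 2.45*1 = 7.76
i=2: S_2 = 5.31 + 2.45*2 = 10.21
i=3: S_3 = 5.31 + 2.45*3 = 12.66
i=4: S_4 = 5.31 + 2.45*4 = 15.11
The first 5 terms are: [5.31, 7.76, 10.21, 12.66, 15.11]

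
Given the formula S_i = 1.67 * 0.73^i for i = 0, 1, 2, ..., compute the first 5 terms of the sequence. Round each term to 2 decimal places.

This is a geometric sequence.
i=0: S_0 = 1.67 * 0.73^0 = 1.67
i=1: S_1 = 1.67 * 0.73^1 ≈ 1.22
i=2: S_2 = 1.67 * 0.73^2 ≈ 0.89
i=3: S_3 = 1.67 * 0.73^3 ≈ 0.65
i=4: S_4 = 1.67 * 0.73^4 ≈ 0.47
The first 5 terms are: [1.67, 1.22, 0.89, 0.65, 0.47]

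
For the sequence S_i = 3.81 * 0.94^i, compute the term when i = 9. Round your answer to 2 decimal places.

S_9 = 3.81 * 0.94^9 ≈ 3.81 * 0.573 ≈ 2.18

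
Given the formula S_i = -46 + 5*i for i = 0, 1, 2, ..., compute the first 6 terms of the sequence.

This is an arithmetic sequence.
i=0: S_0 = -46 + 5*0 = -46
i=1: S_1 = -46 + 5*1 = -41
i=2: S_2 = -46 + 5*2 = -36
i=3: S_3 = -46 + 5*3 = -31
i=4: S_4 = -46 + 5*4 = -26
i=5: S_5 = -46 + 5*5 = -21
The first 6 terms are: [-46, -41, -36, -31, -26, -21]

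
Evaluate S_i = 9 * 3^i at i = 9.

S_9 = 9 * 3^9 = 9 * 19683 = 177147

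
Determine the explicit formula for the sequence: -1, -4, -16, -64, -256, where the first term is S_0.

Check ratios: -4 / -1 = 4.0
Common ratio r = 4.
First term a = -1.
Formula: S_i = -1 * 4^i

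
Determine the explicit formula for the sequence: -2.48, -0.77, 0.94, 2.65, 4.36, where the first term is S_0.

Check differences: -0.77 - -2.48 = 1.71
0.94 - -0.77 = 1.71
Common difference d = 1.71.
First term a = -2.48.
Formula: S_i = -2.48 + 1.71*i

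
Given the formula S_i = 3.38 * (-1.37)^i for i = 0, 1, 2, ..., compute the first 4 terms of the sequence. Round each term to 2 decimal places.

This is a geometric sequence.
i=0: S_0 = 3.38 * (-1.37)^0 = 3.38
i=1: S_1 = 3.38 * (-1.37)^1 ≈ -4.63
i=2: S_2 = 3.38 * (-1.37)^2 ≈ 6.34
i=3: S_3 = 3.38 * (-1.37)^3 ≈ -8.69
The first 4 terms are: [3.38, -4.63, 6.34, -8.69]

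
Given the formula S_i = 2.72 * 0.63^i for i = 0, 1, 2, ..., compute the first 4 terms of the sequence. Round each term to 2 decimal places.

This is a geometric sequence.
i=0: S_0 = 2.72 * 0.63^0 = 2.72
i=1: S_1 = 2.72 * 0.63^1 ≈ 1.71
i=2: S_2 = 2.72 * 0.63^2 ≈ 1.08
i=3: S_3 = 2.72 * 0.63^3 ≈ 0.68
The first 4 terms are: [2.72, 1.71, 1.08, 0.68]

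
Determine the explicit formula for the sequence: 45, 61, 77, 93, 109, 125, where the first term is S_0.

Check differences: 61 - 45 = 16
77 - 61 = 16
Common difference d = 16.
First term a = 45.
Formula: S_i = 45 + 16*i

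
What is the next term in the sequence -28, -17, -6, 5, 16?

Differences: -17 - -28 = 11
This is an arithmetic sequence with common difference d = 11.
Next term = 16 + 11 = 27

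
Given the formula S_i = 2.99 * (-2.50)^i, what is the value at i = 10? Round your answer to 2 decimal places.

S_10 = 2.99 * (-2.5)^10 ≈ 2.99 * 9536.7432 ≈ 28514.86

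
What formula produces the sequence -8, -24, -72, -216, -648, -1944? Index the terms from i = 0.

Check ratios: -24 / -8 = 3.0
Common ratio r = 3.
First term a = -8.
Formula: S_i = -8 * 3^i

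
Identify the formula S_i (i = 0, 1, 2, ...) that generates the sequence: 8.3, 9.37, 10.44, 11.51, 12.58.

Check differences: 9.37 - 8.3 = 1.07
10.44 - 9.37 = 1.07
Common difference d = 1.07.
First term a = 8.3.
Formula: S_i = 8.30 + 1.07*i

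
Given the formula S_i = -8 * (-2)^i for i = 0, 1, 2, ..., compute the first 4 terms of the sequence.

This is a geometric sequence.
i=0: S_0 = -8 * (-2)^0 = -8
i=1: S_1 = -8 * (-2)^1 = 16
i=2: S_2 = -8 * (-2)^2 = -32
i=3: S_3 = -8 * (-2)^3 = 64
The first 4 terms are: [-8, 16, -32, 64]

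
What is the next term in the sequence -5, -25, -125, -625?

Ratios: -25 / -5 = 5.0
This is a geometric sequence with common ratio r = 5.
Next term = -625 * 5 = -3125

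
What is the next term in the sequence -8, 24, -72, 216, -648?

Ratios: 24 / -8 = -3.0
This is a geometric sequence with common ratio r = -3.
Next term = -648 * -3 = 1944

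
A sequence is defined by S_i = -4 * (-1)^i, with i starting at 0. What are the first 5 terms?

This is a geometric sequence.
i=0: S_0 = -4 * (-1)^0 = -4
i=1: S_1 = -4 * (-1)^1 = 4
i=2: S_2 = -4 * (-1)^2 = -4
i=3: S_3 = -4 * (-1)^3 = 4
i=4: S_4 = -4 * (-1)^4 = -4
The first 5 terms are: [-4, 4, -4, 4, -4]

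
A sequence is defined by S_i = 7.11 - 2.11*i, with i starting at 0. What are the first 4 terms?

This is an arithmetic sequence.
i=0: S_0 = 7.11 + -2.11*0 = 7.11
i=1: S_1 = 7.11 + -2.11*1 = 5.0
i=2: S_2 = 7.11 + -2.11*2 = 2.89
i=3: S_3 = 7.11 + -2.11*3 = 0.78
The first 4 terms are: [7.11, 5.0, 2.89, 0.78]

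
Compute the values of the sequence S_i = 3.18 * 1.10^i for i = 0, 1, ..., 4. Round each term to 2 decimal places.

This is a geometric sequence.
i=0: S_0 = 3.18 * 1.1^0 = 3.18
i=1: S_1 = 3.18 * 1.1^1 ≈ 3.5
i=2: S_2 = 3.18 * 1.1^2 ≈ 3.85
i=3: S_3 = 3.18 * 1.1^3 ≈ 4.23
i=4: S_4 = 3.18 * 1.1^4 ≈ 4.66
The first 5 terms are: [3.18, 3.5, 3.85, 4.23, 4.66]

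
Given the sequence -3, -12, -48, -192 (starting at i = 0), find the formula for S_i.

Check ratios: -12 / -3 = 4.0
Common ratio r = 4.
First term a = -3.
Formula: S_i = -3 * 4^i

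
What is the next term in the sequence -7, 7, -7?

Ratios: 7 / -7 = -1.0
This is a geometric sequence with common ratio r = -1.
Next term = -7 * -1 = 7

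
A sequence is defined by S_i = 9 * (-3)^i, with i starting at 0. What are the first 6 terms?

This is a geometric sequence.
i=0: S_0 = 9 * (-3)^0 = 9
i=1: S_1 = 9 * (-3)^1 = -27
i=2: S_2 = 9 * (-3)^2 = 81
i=3: S_3 = 9 * (-3)^3 = -243
i=4: S_4 = 9 * (-3)^4 = 729
i=5: S_5 = 9 * (-3)^5 = -2187
The first 6 terms are: [9, -27, 81, -243, 729, -2187]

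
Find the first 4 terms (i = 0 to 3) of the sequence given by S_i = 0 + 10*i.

This is an arithmetic sequence.
i=0: S_0 = 0 + 10*0 = 0
i=1: S_1 = 0 + 10*1 = 10
i=2: S_2 = 0 + 10*2 = 20
i=3: S_3 = 0 + 10*3 = 30
The first 4 terms are: [0, 10, 20, 30]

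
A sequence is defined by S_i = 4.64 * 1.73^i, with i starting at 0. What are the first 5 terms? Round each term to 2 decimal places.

This is a geometric sequence.
i=0: S_0 = 4.64 * 1.73^0 = 4.64
i=1: S_1 = 4.64 * 1.73^1 ≈ 8.03
i=2: S_2 = 4.64 * 1.73^2 ≈ 13.89
i=3: S_3 = 4.64 * 1.73^3 ≈ 24.02
i=4: S_4 = 4.64 * 1.73^4 ≈ 41.56
The first 5 terms are: [4.64, 8.03, 13.89, 24.02, 41.56]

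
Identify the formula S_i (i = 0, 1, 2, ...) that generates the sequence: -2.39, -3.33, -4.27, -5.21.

Check differences: -3.33 - -2.39 = -0.94
-4.27 - -3.33 = -0.94
Common difference d = -0.94.
First term a = -2.39.
Formula: S_i = -2.39 - 0.94*i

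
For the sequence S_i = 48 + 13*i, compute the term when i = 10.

S_10 = 48 + 13*10 = 48 + 130 = 178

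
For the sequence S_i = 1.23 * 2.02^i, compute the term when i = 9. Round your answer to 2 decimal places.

S_9 = 1.23 * 2.02^9 ≈ 1.23 * 559.9669 ≈ 688.76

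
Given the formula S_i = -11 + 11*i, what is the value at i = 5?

S_5 = -11 + 11*5 = -11 + 55 = 44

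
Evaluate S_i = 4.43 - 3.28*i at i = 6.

S_6 = 4.43 + -3.28*6 = 4.43 + -19.68 = -15.25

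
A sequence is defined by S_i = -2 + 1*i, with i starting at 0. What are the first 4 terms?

This is an arithmetic sequence.
i=0: S_0 = -2 + 1*0 = -2
i=1: S_1 = -2 + 1*1 = -1
i=2: S_2 = -2 + 1*2 = 0
i=3: S_3 = -2 + 1*3 = 1
The first 4 terms are: [-2, -1, 0, 1]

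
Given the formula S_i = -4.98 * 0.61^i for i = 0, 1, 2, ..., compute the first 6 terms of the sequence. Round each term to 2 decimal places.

This is a geometric sequence.
i=0: S_0 = -4.98 * 0.61^0 = -4.98
i=1: S_1 = -4.98 * 0.61^1 ≈ -3.04
i=2: S_2 = -4.98 * 0.61^2 ≈ -1.85
i=3: S_3 = -4.98 * 0.61^3 ≈ -1.13
i=4: S_4 = -4.98 * 0.61^4 ≈ -0.69
i=5: S_5 = -4.98 * 0.61^5 ≈ -0.42
The first 6 terms are: [-4.98, -3.04, -1.85, -1.13, -0.69, -0.42]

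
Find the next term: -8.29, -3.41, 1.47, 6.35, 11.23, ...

Differences: -3.41 - -8.29 = 4.88
This is an arithmetic sequence with common difference d = 4.88.
Next term = 11.23 + 4.88 = 16.11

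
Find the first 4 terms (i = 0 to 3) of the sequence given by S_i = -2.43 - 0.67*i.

This is an arithmetic sequence.
i=0: S_0 = -2.43 + -0.67*0 = -2.43
i=1: S_1 = -2.43 + -0.67*1 = -3.1
i=2: S_2 = -2.43 + -0.67*2 = -3.77
i=3: S_3 = -2.43 + -0.67*3 = -4.44
The first 4 terms are: [-2.43, -3.1, -3.77, -4.44]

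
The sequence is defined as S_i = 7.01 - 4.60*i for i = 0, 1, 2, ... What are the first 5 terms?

This is an arithmetic sequence.
i=0: S_0 = 7.01 + -4.6*0 = 7.01
i=1: S_1 = 7.01 + -4.6*1 = 2.41
i=2: S_2 = 7.01 + -4.6*2 = -2.19
i=3: S_3 = 7.01 + -4.6*3 = -6.79
i=4: S_4 = 7.01 + -4.6*4 = -11.39
The first 5 terms are: [7.01, 2.41, -2.19, -6.79, -11.39]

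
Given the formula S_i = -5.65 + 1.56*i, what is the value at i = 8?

S_8 = -5.65 + 1.56*8 = -5.65 + 12.48 = 6.83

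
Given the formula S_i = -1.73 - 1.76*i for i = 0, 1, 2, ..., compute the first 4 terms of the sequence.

This is an arithmetic sequence.
i=0: S_0 = -1.73 + -1.76*0 = -1.73
i=1: S_1 = -1.73 + -1.76*1 = -3.49
i=2: S_2 = -1.73 + -1.76*2 = -5.25
i=3: S_3 = -1.73 + -1.76*3 = -7.01
The first 4 terms are: [-1.73, -3.49, -5.25, -7.01]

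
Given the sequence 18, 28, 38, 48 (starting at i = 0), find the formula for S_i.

Check differences: 28 - 18 = 10
38 - 28 = 10
Common difference d = 10.
First term a = 18.
Formula: S_i = 18 + 10*i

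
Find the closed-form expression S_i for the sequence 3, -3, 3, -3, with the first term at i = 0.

Check ratios: -3 / 3 = -1.0
Common ratio r = -1.
First term a = 3.
Formula: S_i = 3 * (-1)^i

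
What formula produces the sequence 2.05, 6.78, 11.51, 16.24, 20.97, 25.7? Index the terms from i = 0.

Check differences: 6.78 - 2.05 = 4.73
11.51 - 6.78 = 4.73
Common difference d = 4.73.
First term a = 2.05.
Formula: S_i = 2.05 + 4.73*i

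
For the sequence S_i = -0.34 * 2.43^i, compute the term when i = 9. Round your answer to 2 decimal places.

S_9 = -0.34 * 2.43^9 ≈ -0.34 * 2954.3127 ≈ -1004.47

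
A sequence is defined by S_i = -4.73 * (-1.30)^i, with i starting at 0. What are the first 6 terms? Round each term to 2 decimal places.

This is a geometric sequence.
i=0: S_0 = -4.73 * (-1.3)^0 = -4.73
i=1: S_1 = -4.73 * (-1.3)^1 ≈ 6.15
i=2: S_2 = -4.73 * (-1.3)^2 ≈ -7.99
i=3: S_3 = -4.73 * (-1.3)^3 ≈ 10.39
i=4: S_4 = -4.73 * (-1.3)^4 ≈ -13.51
i=5: S_5 = -4.73 * (-1.3)^5 ≈ 17.56
The first 6 terms are: [-4.73, 6.15, -7.99, 10.39, -13.51, 17.56]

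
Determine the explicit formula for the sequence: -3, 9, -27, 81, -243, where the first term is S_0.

Check ratios: 9 / -3 = -3.0
Common ratio r = -3.
First term a = -3.
Formula: S_i = -3 * (-3)^i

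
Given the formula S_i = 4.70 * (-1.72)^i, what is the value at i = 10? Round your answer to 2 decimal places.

S_10 = 4.7 * (-1.72)^10 ≈ 4.7 * 226.6128 ≈ 1065.08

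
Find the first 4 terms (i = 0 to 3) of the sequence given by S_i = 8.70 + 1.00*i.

This is an arithmetic sequence.
i=0: S_0 = 8.7 + 1.0*0 = 8.7
i=1: S_1 = 8.7 + 1.0*1 = 9.7
i=2: S_2 = 8.7 + 1.0*2 = 10.7
i=3: S_3 = 8.7 + 1.0*3 = 11.7
The first 4 terms are: [8.7, 9.7, 10.7, 11.7]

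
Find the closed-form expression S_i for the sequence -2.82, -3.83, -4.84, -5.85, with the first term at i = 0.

Check differences: -3.83 - -2.82 = -1.01
-4.84 - -3.83 = -1.01
Common difference d = -1.01.
First term a = -2.82.
Formula: S_i = -2.82 - 1.01*i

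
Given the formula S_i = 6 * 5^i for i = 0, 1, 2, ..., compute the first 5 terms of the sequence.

This is a geometric sequence.
i=0: S_0 = 6 * 5^0 = 6
i=1: S_1 = 6 * 5^1 = 30
i=2: S_2 = 6 * 5^2 = 150
i=3: S_3 = 6 * 5^3 = 750
i=4: S_4 = 6 * 5^4 = 3750
The first 5 terms are: [6, 30, 150, 750, 3750]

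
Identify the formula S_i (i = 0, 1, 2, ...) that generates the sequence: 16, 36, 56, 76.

Check differences: 36 - 16 = 20
56 - 36 = 20
Common difference d = 20.
First term a = 16.
Formula: S_i = 16 + 20*i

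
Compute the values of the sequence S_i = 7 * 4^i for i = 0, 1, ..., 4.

This is a geometric sequence.
i=0: S_0 = 7 * 4^0 = 7
i=1: S_1 = 7 * 4^1 = 28
i=2: S_2 = 7 * 4^2 = 112
i=3: S_3 = 7 * 4^3 = 448
i=4: S_4 = 7 * 4^4 = 1792
The first 5 terms are: [7, 28, 112, 448, 1792]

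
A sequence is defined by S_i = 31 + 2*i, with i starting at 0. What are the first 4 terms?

This is an arithmetic sequence.
i=0: S_0 = 31 + 2*0 = 31
i=1: S_1 = 31 + 2*1 = 33
i=2: S_2 = 31 + 2*2 = 35
i=3: S_3 = 31 + 2*3 = 37
The first 4 terms are: [31, 33, 35, 37]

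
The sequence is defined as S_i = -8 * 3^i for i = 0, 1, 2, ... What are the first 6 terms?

This is a geometric sequence.
i=0: S_0 = -8 * 3^0 = -8
i=1: S_1 = -8 * 3^1 = -24
i=2: S_2 = -8 * 3^2 = -72
i=3: S_3 = -8 * 3^3 = -216
i=4: S_4 = -8 * 3^4 = -648
i=5: S_5 = -8 * 3^5 = -1944
The first 6 terms are: [-8, -24, -72, -216, -648, -1944]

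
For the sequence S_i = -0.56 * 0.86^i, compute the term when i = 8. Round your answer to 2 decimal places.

S_8 = -0.56 * 0.86^8 ≈ -0.56 * 0.2992 ≈ -0.17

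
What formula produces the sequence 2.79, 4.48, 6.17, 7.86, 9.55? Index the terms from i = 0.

Check differences: 4.48 - 2.79 = 1.69
6.17 - 4.48 = 1.69
Common difference d = 1.69.
First term a = 2.79.
Formula: S_i = 2.79 + 1.69*i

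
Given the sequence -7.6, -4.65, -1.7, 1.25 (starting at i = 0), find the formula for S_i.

Check differences: -4.65 - -7.6 = 2.95
-1.7 - -4.65 = 2.95
Common difference d = 2.95.
First term a = -7.6.
Formula: S_i = -7.60 + 2.95*i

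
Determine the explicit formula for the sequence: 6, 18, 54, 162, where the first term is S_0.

Check ratios: 18 / 6 = 3.0
Common ratio r = 3.
First term a = 6.
Formula: S_i = 6 * 3^i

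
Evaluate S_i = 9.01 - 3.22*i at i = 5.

S_5 = 9.01 + -3.22*5 = 9.01 + -16.1 = -7.09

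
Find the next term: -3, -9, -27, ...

Ratios: -9 / -3 = 3.0
This is a geometric sequence with common ratio r = 3.
Next term = -27 * 3 = -81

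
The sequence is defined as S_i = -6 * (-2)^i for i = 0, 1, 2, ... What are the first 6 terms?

This is a geometric sequence.
i=0: S_0 = -6 * (-2)^0 = -6
i=1: S_1 = -6 * (-2)^1 = 12
i=2: S_2 = -6 * (-2)^2 = -24
i=3: S_3 = -6 * (-2)^3 = 48
i=4: S_4 = -6 * (-2)^4 = -96
i=5: S_5 = -6 * (-2)^5 = 192
The first 6 terms are: [-6, 12, -24, 48, -96, 192]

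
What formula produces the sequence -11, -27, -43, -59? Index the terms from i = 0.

Check differences: -27 - -11 = -16
-43 - -27 = -16
Common difference d = -16.
First term a = -11.
Formula: S_i = -11 - 16*i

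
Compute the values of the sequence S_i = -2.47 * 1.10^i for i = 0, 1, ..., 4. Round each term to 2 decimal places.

This is a geometric sequence.
i=0: S_0 = -2.47 * 1.1^0 = -2.47
i=1: S_1 = -2.47 * 1.1^1 ≈ -2.72
i=2: S_2 = -2.47 * 1.1^2 ≈ -2.99
i=3: S_3 = -2.47 * 1.1^3 ≈ -3.29
i=4: S_4 = -2.47 * 1.1^4 ≈ -3.62
The first 5 terms are: [-2.47, -2.72, -2.99, -3.29, -3.62]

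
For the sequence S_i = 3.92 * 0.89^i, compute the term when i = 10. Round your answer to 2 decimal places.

S_10 = 3.92 * 0.89^10 ≈ 3.92 * 0.3118 ≈ 1.22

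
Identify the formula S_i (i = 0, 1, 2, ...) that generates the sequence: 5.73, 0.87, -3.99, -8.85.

Check differences: 0.87 - 5.73 = -4.86
-3.99 - 0.87 = -4.86
Common difference d = -4.86.
First term a = 5.73.
Formula: S_i = 5.73 - 4.86*i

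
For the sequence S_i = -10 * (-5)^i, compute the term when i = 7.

S_7 = -10 * (-5)^7 = -10 * -78125 = 781250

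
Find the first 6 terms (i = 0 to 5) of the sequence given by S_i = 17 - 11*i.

This is an arithmetic sequence.
i=0: S_0 = 17 + -11*0 = 17
i=1: S_1 = 17 + -11*1 = 6
i=2: S_2 = 17 + -11*2 = -5
i=3: S_3 = 17 + -11*3 = -16
i=4: S_4 = 17 + -11*4 = -27
i=5: S_5 = 17 + -11*5 = -38
The first 6 terms are: [17, 6, -5, -16, -27, -38]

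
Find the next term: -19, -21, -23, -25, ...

Differences: -21 - -19 = -2
This is an arithmetic sequence with common difference d = -2.
Next term = -25 + -2 = -27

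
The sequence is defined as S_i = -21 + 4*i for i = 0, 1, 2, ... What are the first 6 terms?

This is an arithmetic sequence.
i=0: S_0 = -21 + 4*0 = -21
i=1: S_1 = -21 + 4*1 = -17
i=2: S_2 = -21 + 4*2 = -13
i=3: S_3 = -21 + 4*3 = -9
i=4: S_4 = -21 + 4*4 = -5
i=5: S_5 = -21 + 4*5 = -1
The first 6 terms are: [-21, -17, -13, -9, -5, -1]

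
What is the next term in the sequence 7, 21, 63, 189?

Ratios: 21 / 7 = 3.0
This is a geometric sequence with common ratio r = 3.
Next term = 189 * 3 = 567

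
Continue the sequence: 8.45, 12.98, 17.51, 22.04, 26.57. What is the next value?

Differences: 12.98 - 8.45 = 4.53
This is an arithmetic sequence with common difference d = 4.53.
Next term = 26.57 + 4.53 = 31.1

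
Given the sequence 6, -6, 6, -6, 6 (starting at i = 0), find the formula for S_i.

Check ratios: -6 / 6 = -1.0
Common ratio r = -1.
First term a = 6.
Formula: S_i = 6 * (-1)^i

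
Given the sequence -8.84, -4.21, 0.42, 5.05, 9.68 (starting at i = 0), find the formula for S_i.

Check differences: -4.21 - -8.84 = 4.63
0.42 - -4.21 = 4.63
Common difference d = 4.63.
First term a = -8.84.
Formula: S_i = -8.84 + 4.63*i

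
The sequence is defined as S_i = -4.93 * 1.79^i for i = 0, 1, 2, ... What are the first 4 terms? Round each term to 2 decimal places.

This is a geometric sequence.
i=0: S_0 = -4.93 * 1.79^0 = -4.93
i=1: S_1 = -4.93 * 1.79^1 ≈ -8.82
i=2: S_2 = -4.93 * 1.79^2 ≈ -15.8
i=3: S_3 = -4.93 * 1.79^3 ≈ -28.28
The first 4 terms are: [-4.93, -8.82, -15.8, -28.28]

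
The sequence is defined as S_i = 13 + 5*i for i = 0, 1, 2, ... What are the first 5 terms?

This is an arithmetic sequence.
i=0: S_0 = 13 + 5*0 = 13
i=1: S_1 = 13 + 5*1 = 18
i=2: S_2 = 13 + 5*2 = 23
i=3: S_3 = 13 + 5*3 = 28
i=4: S_4 = 13 + 5*4 = 33
The first 5 terms are: [13, 18, 23, 28, 33]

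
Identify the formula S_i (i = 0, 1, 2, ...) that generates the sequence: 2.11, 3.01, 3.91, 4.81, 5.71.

Check differences: 3.01 - 2.11 = 0.9
3.91 - 3.01 = 0.9
Common difference d = 0.9.
First term a = 2.11.
Formula: S_i = 2.11 + 0.90*i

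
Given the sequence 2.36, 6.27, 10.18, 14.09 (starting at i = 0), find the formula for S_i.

Check differences: 6.27 - 2.36 = 3.91
10.18 - 6.27 = 3.91
Common difference d = 3.91.
First term a = 2.36.
Formula: S_i = 2.36 + 3.91*i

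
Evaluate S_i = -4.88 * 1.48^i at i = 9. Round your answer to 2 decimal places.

S_9 = -4.88 * 1.48^9 ≈ -4.88 * 34.0687 ≈ -166.26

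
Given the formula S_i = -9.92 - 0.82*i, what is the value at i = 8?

S_8 = -9.92 + -0.82*8 = -9.92 + -6.56 = -16.48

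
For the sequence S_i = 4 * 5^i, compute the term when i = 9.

S_9 = 4 * 5^9 = 4 * 1953125 = 7812500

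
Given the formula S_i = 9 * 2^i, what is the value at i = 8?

S_8 = 9 * 2^8 = 9 * 256 = 2304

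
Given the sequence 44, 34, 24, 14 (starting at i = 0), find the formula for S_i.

Check differences: 34 - 44 = -10
24 - 34 = -10
Common difference d = -10.
First term a = 44.
Formula: S_i = 44 - 10*i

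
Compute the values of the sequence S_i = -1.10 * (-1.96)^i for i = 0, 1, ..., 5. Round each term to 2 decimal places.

This is a geometric sequence.
i=0: S_0 = -1.1 * (-1.96)^0 = -1.1
i=1: S_1 = -1.1 * (-1.96)^1 ≈ 2.16
i=2: S_2 = -1.1 * (-1.96)^2 ≈ -4.23
i=3: S_3 = -1.1 * (-1.96)^3 ≈ 8.28
i=4: S_4 = -1.1 * (-1.96)^4 ≈ -16.23
i=5: S_5 = -1.1 * (-1.96)^5 ≈ 31.82
The first 6 terms are: [-1.1, 2.16, -4.23, 8.28, -16.23, 31.82]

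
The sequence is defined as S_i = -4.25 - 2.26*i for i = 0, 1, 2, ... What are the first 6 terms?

This is an arithmetic sequence.
i=0: S_0 = -4.25 + -2.26*0 = -4.25
i=1: S_1 = -4.25 + -2.26*1 = -6.51
i=2: S_2 = -4.25 + -2.26*2 = -8.77
i=3: S_3 = -4.25 + -2.26*3 = -11.03
i=4: S_4 = -4.25 + -2.26*4 = -13.29
i=5: S_5 = -4.25 + -2.26*5 = -15.55
The first 6 terms are: [-4.25, -6.51, -8.77, -11.03, -13.29, -15.55]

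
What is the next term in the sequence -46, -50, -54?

Differences: -50 - -46 = -4
This is an arithmetic sequence with common difference d = -4.
Next term = -54 + -4 = -58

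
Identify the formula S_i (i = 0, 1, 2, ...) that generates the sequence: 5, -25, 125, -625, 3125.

Check ratios: -25 / 5 = -5.0
Common ratio r = -5.
First term a = 5.
Formula: S_i = 5 * (-5)^i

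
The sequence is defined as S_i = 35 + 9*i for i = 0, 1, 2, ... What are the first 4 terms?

This is an arithmetic sequence.
i=0: S_0 = 35 + 9*0 = 35
i=1: S_1 = 35 + 9*1 = 44
i=2: S_2 = 35 + 9*2 = 53
i=3: S_3 = 35 + 9*3 = 62
The first 4 terms are: [35, 44, 53, 62]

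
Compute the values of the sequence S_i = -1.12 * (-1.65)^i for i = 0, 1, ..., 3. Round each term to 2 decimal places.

This is a geometric sequence.
i=0: S_0 = -1.12 * (-1.65)^0 = -1.12
i=1: S_1 = -1.12 * (-1.65)^1 ≈ 1.85
i=2: S_2 = -1.12 * (-1.65)^2 ≈ -3.05
i=3: S_3 = -1.12 * (-1.65)^3 ≈ 5.03
The first 4 terms are: [-1.12, 1.85, -3.05, 5.03]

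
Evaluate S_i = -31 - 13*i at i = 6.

S_6 = -31 + -13*6 = -31 + -78 = -109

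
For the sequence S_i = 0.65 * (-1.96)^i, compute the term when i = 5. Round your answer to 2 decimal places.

S_5 = 0.65 * (-1.96)^5 ≈ 0.65 * -28.9255 ≈ -18.8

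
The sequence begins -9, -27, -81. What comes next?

Ratios: -27 / -9 = 3.0
This is a geometric sequence with common ratio r = 3.
Next term = -81 * 3 = -243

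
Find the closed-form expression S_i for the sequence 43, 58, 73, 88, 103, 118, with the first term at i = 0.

Check differences: 58 - 43 = 15
73 - 58 = 15
Common difference d = 15.
First term a = 43.
Formula: S_i = 43 + 15*i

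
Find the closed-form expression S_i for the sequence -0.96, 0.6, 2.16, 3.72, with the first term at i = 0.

Check differences: 0.6 - -0.96 = 1.56
2.16 - 0.6 = 1.56
Common difference d = 1.56.
First term a = -0.96.
Formula: S_i = -0.96 + 1.56*i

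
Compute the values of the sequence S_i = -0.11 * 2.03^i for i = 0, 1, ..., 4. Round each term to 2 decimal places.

This is a geometric sequence.
i=0: S_0 = -0.11 * 2.03^0 = -0.11
i=1: S_1 = -0.11 * 2.03^1 ≈ -0.22
i=2: S_2 = -0.11 * 2.03^2 ≈ -0.45
i=3: S_3 = -0.11 * 2.03^3 ≈ -0.92
i=4: S_4 = -0.11 * 2.03^4 ≈ -1.87
The first 5 terms are: [-0.11, -0.22, -0.45, -0.92, -1.87]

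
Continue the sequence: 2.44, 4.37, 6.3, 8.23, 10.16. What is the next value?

Differences: 4.37 - 2.44 = 1.93
This is an arithmetic sequence with common difference d = 1.93.
Next term = 10.16 + 1.93 = 12.09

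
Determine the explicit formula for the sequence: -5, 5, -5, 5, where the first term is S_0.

Check ratios: 5 / -5 = -1.0
Common ratio r = -1.
First term a = -5.
Formula: S_i = -5 * (-1)^i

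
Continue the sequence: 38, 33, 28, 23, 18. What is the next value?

Differences: 33 - 38 = -5
This is an arithmetic sequence with common difference d = -5.
Next term = 18 + -5 = 13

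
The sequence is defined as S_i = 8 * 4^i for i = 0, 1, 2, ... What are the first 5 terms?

This is a geometric sequence.
i=0: S_0 = 8 * 4^0 = 8
i=1: S_1 = 8 * 4^1 = 32
i=2: S_2 = 8 * 4^2 = 128
i=3: S_3 = 8 * 4^3 = 512
i=4: S_4 = 8 * 4^4 = 2048
The first 5 terms are: [8, 32, 128, 512, 2048]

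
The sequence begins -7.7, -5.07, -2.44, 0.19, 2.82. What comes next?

Differences: -5.07 - -7.7 = 2.63
This is an arithmetic sequence with common difference d = 2.63.
Next term = 2.82 + 2.63 = 5.45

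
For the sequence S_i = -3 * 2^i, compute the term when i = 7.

S_7 = -3 * 2^7 = -3 * 128 = -384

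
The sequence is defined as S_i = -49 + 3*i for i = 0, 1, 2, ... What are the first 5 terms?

This is an arithmetic sequence.
i=0: S_0 = -49 + 3*0 = -49
i=1: S_1 = -49 + 3*1 = -46
i=2: S_2 = -49 + 3*2 = -43
i=3: S_3 = -49 + 3*3 = -40
i=4: S_4 = -49 + 3*4 = -37
The first 5 terms are: [-49, -46, -43, -40, -37]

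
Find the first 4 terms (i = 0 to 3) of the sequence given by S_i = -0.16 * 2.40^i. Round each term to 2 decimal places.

This is a geometric sequence.
i=0: S_0 = -0.16 * 2.4^0 = -0.16
i=1: S_1 = -0.16 * 2.4^1 ≈ -0.38
i=2: S_2 = -0.16 * 2.4^2 ≈ -0.92
i=3: S_3 = -0.16 * 2.4^3 ≈ -2.21
The first 4 terms are: [-0.16, -0.38, -0.92, -2.21]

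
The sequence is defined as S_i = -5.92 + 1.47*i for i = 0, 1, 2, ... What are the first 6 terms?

This is an arithmetic sequence.
i=0: S_0 = -5.92 + 1.47*0 = -5.92
i=1: S_1 = -5.92 + 1.47*1 = -4.45
i=2: S_2 = -5.92 + 1.47*2 = -2.98
i=3: S_3 = -5.92 + 1.47*3 = -1.51
i=4: S_4 = -5.92 + 1.47*4 = -0.04
i=5: S_5 = -5.92 + 1.47*5 = 1.43
The first 6 terms are: [-5.92, -4.45, -2.98, -1.51, -0.04, 1.43]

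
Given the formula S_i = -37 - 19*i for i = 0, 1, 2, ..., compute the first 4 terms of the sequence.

This is an arithmetic sequence.
i=0: S_0 = -37 + -19*0 = -37
i=1: S_1 = -37 + -19*1 = -56
i=2: S_2 = -37 + -19*2 = -75
i=3: S_3 = -37 + -19*3 = -94
The first 4 terms are: [-37, -56, -75, -94]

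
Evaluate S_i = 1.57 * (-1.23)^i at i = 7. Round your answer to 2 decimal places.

S_7 = 1.57 * (-1.23)^7 ≈ 1.57 * -4.2593 ≈ -6.69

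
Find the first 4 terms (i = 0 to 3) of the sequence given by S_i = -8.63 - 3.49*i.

This is an arithmetic sequence.
i=0: S_0 = -8.63 + -3.49*0 = -8.63
i=1: S_1 = -8.63 + -3.49*1 = -12.12
i=2: S_2 = -8.63 + -3.49*2 = -15.61
i=3: S_3 = -8.63 + -3.49*3 = -19.1
The first 4 terms are: [-8.63, -12.12, -15.61, -19.1]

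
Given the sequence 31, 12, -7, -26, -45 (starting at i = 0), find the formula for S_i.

Check differences: 12 - 31 = -19
-7 - 12 = -19
Common difference d = -19.
First term a = 31.
Formula: S_i = 31 - 19*i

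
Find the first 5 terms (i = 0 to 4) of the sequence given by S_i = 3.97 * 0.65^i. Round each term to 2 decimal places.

This is a geometric sequence.
i=0: S_0 = 3.97 * 0.65^0 = 3.97
i=1: S_1 = 3.97 * 0.65^1 ≈ 2.58
i=2: S_2 = 3.97 * 0.65^2 ≈ 1.68
i=3: S_3 = 3.97 * 0.65^3 ≈ 1.09
i=4: S_4 = 3.97 * 0.65^4 ≈ 0.71
The first 5 terms are: [3.97, 2.58, 1.68, 1.09, 0.71]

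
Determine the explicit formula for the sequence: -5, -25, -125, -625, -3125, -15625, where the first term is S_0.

Check ratios: -25 / -5 = 5.0
Common ratio r = 5.
First term a = -5.
Formula: S_i = -5 * 5^i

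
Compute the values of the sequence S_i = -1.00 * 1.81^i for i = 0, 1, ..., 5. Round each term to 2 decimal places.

This is a geometric sequence.
i=0: S_0 = -1.0 * 1.81^0 = -1.0
i=1: S_1 = -1.0 * 1.81^1 = -1.81
i=2: S_2 = -1.0 * 1.81^2 ≈ -3.28
i=3: S_3 = -1.0 * 1.81^3 ≈ -5.93
i=4: S_4 = -1.0 * 1.81^4 ≈ -10.73
i=5: S_5 = -1.0 * 1.81^5 ≈ -19.43
The first 6 terms are: [-1.0, -1.81, -3.28, -5.93, -10.73, -19.43]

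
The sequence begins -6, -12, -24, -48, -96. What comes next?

Ratios: -12 / -6 = 2.0
This is a geometric sequence with common ratio r = 2.
Next term = -96 * 2 = -192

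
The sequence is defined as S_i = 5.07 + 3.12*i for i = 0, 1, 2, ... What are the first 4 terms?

This is an arithmetic sequence.
i=0: S_0 = 5.07 + 3.12*0 = 5.07
i=1: S_1 = 5.07 + 3.12*1 = 8.19
i=2: S_2 = 5.07 + 3.12*2 = 11.31
i=3: S_3 = 5.07 + 3.12*3 = 14.43
The first 4 terms are: [5.07, 8.19, 11.31, 14.43]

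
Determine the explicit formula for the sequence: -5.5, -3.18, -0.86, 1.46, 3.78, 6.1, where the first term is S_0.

Check differences: -3.18 - -5.5 = 2.32
-0.86 - -3.18 = 2.32
Common difference d = 2.32.
First term a = -5.5.
Formula: S_i = -5.50 + 2.32*i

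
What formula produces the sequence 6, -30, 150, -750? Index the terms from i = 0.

Check ratios: -30 / 6 = -5.0
Common ratio r = -5.
First term a = 6.
Formula: S_i = 6 * (-5)^i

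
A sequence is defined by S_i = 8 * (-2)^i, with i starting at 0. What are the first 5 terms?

This is a geometric sequence.
i=0: S_0 = 8 * (-2)^0 = 8
i=1: S_1 = 8 * (-2)^1 = -16
i=2: S_2 = 8 * (-2)^2 = 32
i=3: S_3 = 8 * (-2)^3 = -64
i=4: S_4 = 8 * (-2)^4 = 128
The first 5 terms are: [8, -16, 32, -64, 128]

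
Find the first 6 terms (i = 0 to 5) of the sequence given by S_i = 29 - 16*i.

This is an arithmetic sequence.
i=0: S_0 = 29 + -16*0 = 29
i=1: S_1 = 29 + -16*1 = 13
i=2: S_2 = 29 + -16*2 = -3
i=3: S_3 = 29 + -16*3 = -19
i=4: S_4 = 29 + -16*4 = -35
i=5: S_5 = 29 + -16*5 = -51
The first 6 terms are: [29, 13, -3, -19, -35, -51]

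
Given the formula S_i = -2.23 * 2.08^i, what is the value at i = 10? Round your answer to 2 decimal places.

S_10 = -2.23 * 2.08^10 ≈ -2.23 * 1515.7701 ≈ -3380.17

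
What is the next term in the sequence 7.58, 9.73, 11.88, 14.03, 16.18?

Differences: 9.73 - 7.58 = 2.15
This is an arithmetic sequence with common difference d = 2.15.
Next term = 16.18 + 2.15 = 18.33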